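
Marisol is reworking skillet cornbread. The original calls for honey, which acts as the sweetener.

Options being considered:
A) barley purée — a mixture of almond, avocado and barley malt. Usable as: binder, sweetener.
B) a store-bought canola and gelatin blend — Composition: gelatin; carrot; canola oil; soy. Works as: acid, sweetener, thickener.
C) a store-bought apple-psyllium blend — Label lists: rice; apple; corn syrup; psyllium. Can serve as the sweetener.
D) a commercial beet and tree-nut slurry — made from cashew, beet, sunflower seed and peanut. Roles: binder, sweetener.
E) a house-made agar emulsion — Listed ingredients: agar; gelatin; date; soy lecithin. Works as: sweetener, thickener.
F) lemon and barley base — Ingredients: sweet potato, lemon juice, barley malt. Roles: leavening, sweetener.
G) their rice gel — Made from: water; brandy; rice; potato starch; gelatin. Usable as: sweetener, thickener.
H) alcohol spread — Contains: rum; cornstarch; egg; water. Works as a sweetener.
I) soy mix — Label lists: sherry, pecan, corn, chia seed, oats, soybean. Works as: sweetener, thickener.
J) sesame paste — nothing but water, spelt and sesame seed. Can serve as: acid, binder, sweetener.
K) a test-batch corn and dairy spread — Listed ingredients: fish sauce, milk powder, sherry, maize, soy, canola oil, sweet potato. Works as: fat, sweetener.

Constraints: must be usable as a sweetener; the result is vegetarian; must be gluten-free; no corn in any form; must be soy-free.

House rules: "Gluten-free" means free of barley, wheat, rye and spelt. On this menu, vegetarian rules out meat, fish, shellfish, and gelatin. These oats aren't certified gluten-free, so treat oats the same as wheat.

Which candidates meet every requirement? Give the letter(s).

D

A: has barley malt, so not gluten-free — no
B: has gelatin, so not vegetarian; has soy, so not soy-free — reject
C: has corn syrup, so not corn-free — no
D: works as a sweetener, no corn, gluten-free — keep
E: has gelatin, so not vegetarian; has soy lecithin, so not soy-free — no
F: has barley malt, so not gluten-free — no
G: has gelatin, so not vegetarian — reject
H: has cornstarch, so not corn-free — no
I: has oats, so not gluten-free; has corn, so not corn-free (and 1 more) — out
J: has spelt, so not gluten-free — out
K: has fish sauce, so not vegetarian; has maize, so not corn-free (and 1 more) — out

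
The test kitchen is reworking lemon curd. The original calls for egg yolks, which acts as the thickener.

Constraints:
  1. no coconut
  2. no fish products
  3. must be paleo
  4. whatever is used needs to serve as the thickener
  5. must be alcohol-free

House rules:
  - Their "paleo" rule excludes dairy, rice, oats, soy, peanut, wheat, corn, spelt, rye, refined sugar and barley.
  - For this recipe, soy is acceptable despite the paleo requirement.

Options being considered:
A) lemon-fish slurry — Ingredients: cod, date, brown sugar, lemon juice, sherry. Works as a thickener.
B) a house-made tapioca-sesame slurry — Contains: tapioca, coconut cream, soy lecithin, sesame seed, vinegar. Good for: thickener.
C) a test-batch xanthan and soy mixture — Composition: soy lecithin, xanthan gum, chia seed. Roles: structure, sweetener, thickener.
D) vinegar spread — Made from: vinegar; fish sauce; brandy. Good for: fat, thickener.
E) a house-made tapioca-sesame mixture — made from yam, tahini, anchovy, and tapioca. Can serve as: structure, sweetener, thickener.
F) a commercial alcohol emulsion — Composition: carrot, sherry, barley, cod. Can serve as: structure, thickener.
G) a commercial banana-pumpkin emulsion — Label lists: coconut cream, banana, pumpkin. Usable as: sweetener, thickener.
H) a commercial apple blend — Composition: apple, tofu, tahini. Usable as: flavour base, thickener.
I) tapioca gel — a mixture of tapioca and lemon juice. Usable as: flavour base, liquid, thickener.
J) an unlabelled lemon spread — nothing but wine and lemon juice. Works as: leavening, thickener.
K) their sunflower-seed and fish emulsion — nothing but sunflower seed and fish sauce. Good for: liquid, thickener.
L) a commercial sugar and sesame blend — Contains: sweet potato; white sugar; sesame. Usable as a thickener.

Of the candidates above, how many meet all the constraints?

3

A: has brown sugar, so not paleo; has sherry, so not alcohol-free (and 1 more) — reject
B: has coconut cream, so not coconut-free — reject
C: soy is permitted under the paleo carve-out; nothing else excluded — OK
D: has brandy, so not alcohol-free; has fish sauce, so not fish-free — no
E: has anchovy, so not fish-free — reject
F: has barley, so not paleo; has sherry, so not alcohol-free (and 1 more) — no
G: has coconut cream, so not coconut-free — no
H: soy is permitted under the paleo carve-out; nothing else excluded — valid
I: no coconut, paleo — valid
J: has wine, so not alcohol-free — out
K: has fish sauce, so not fish-free — out
L: has white sugar, so not paleo — no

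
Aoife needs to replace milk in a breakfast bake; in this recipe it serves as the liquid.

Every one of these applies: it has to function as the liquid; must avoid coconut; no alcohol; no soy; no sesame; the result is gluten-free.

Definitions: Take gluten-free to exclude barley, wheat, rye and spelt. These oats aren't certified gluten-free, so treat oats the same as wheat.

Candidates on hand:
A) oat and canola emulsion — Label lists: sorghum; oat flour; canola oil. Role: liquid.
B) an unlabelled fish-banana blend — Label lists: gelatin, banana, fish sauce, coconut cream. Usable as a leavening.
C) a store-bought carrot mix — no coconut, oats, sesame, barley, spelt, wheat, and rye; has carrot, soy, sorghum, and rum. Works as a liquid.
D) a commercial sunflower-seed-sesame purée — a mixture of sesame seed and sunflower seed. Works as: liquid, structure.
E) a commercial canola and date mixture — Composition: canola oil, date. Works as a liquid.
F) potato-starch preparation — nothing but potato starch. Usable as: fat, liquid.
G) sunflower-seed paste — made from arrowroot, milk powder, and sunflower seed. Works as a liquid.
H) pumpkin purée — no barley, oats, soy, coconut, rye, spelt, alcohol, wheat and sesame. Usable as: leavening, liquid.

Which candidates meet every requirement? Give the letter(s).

E, F, G, H

A: has oat flour, so not gluten-free — out
B: not usable as a liquid; has coconut cream, so not coconut-free — no
C: has soy, so not soy-free; has rum, so not alcohol-free — out
D: has sesame seed, so not sesame-free — reject
E: only date and canola oil; none excluded — keep
F: every rule checks out — valid
G: all constraints satisfied — OK
H: no alcohol, no sesame — keep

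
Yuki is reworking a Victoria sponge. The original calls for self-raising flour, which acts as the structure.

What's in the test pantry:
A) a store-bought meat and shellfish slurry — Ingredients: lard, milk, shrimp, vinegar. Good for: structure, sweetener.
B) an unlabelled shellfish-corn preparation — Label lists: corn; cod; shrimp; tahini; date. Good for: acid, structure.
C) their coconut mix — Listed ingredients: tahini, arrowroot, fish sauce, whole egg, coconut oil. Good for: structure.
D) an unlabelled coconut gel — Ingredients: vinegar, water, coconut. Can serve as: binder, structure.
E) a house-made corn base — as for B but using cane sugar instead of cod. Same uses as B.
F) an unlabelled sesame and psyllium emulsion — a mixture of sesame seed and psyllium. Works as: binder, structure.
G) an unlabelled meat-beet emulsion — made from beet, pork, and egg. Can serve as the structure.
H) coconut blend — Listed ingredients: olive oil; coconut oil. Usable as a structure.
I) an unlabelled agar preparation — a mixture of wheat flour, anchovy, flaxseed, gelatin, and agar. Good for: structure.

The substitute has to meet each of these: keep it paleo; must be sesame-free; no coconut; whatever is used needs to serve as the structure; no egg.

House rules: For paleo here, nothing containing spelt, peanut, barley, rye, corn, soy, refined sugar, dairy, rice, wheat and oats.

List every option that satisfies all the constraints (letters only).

A: has milk, so not paleo — out
B: has corn, so not paleo; has tahini, so not sesame-free — no
C: has tahini, so not sesame-free; has whole egg, so not egg-free (and 1 more) — no
D: has coconut, so not coconut-free — reject
E: has corn, so not paleo; has tahini, so not sesame-free — no
F: has sesame seed, so not sesame-free — no
G: has egg, so not egg-free — reject
H: has coconut oil, so not coconut-free — out
I: has wheat flour, so not paleo — no

none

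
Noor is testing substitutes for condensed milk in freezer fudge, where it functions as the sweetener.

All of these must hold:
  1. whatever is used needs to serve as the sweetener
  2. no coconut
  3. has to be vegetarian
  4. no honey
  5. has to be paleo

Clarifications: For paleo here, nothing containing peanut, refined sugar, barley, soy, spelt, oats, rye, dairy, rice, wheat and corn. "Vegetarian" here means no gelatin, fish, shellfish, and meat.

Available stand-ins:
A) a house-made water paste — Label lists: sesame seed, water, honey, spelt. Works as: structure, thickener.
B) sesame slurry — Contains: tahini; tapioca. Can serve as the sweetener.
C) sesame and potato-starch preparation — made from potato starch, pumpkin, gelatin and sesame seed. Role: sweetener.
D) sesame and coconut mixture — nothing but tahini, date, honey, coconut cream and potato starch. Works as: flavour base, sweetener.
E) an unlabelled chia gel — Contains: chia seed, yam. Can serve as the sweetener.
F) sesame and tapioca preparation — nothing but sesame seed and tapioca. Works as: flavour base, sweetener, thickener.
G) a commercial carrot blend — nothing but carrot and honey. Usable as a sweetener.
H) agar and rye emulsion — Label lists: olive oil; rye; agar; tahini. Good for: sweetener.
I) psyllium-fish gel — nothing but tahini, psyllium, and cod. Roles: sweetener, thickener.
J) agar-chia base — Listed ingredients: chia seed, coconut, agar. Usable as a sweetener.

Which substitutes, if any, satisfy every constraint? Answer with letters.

B, E, F

A: not usable as a sweetener; has spelt, so not paleo (and 1 more) — out
B: only tahini and tapioca; none excluded — valid
C: has gelatin, so not vegetarian — reject
D: has coconut cream, so not coconut-free; has honey, so not honey-free — no
E: only chia seed and yam; none excluded — valid
F: all constraints satisfied — keep
G: has honey, so not honey-free — reject
H: has rye, so not paleo — out
I: has cod, so not vegetarian — no
J: has coconut, so not coconut-free — out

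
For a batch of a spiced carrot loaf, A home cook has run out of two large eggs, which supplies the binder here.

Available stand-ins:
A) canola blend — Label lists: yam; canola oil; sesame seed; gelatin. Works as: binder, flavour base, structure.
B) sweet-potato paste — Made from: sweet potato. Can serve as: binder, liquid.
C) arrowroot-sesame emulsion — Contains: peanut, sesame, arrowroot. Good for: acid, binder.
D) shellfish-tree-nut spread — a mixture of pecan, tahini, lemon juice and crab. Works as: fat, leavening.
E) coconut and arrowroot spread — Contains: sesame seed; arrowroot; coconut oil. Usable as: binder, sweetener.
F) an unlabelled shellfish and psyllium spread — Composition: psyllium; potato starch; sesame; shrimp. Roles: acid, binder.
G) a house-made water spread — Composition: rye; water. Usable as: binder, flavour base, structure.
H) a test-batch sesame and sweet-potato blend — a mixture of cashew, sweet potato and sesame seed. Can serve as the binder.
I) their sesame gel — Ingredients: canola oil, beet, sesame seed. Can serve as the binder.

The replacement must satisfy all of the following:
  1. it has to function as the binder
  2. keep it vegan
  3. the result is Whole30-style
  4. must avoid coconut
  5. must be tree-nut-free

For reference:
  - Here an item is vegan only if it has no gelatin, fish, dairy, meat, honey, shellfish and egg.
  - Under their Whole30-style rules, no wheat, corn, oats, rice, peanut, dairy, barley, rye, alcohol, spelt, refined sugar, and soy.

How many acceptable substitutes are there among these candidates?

2

A: has gelatin, so not vegan — out
B: vegan, Whole30-style — keep
C: has peanut, so not Whole30-style — reject
D: not usable as a binder; has crab, so not vegan (and 1 more) — out
E: has coconut oil, so not coconut-free — no
F: has shrimp, so not vegan — reject
G: has rye, so not Whole30-style — out
H: has cashew, so not tree-nut-free — no
I: only sesame seed, beet and canola oil; none excluded — OK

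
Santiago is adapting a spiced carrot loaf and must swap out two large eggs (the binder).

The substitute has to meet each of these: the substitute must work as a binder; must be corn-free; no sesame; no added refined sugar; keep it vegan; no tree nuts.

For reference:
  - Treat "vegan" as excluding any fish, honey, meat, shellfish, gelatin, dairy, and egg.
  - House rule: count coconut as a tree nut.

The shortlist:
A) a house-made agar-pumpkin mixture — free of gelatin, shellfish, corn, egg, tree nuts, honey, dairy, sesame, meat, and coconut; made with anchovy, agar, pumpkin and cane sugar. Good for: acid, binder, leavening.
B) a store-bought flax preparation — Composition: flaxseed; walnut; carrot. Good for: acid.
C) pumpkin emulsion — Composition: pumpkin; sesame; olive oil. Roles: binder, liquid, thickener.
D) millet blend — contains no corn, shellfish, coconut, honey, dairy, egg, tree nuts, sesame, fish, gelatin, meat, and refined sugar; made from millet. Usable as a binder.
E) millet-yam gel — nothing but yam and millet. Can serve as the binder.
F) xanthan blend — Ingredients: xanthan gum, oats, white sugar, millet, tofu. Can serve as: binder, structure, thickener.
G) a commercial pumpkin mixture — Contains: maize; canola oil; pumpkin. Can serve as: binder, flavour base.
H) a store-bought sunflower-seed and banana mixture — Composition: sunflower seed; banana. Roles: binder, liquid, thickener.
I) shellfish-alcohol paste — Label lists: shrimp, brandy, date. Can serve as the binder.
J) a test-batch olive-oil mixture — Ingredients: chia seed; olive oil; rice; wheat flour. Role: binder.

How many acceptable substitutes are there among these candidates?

A: has anchovy, so not vegan; has cane sugar, so not no-added-sugar — no
B: not usable as a binder; has walnut, so not tree-nut-free — out
C: has sesame, so not sesame-free — out
D: works as a binder, no refined sugar, no sesame — valid
E: all constraints satisfied — keep
F: has white sugar, so not no-added-sugar — reject
G: has maize, so not corn-free — out
H: nothing on the exclusion list — valid
I: has shrimp, so not vegan — out
J: works as a binder, vegan, no refined sugar — keep

4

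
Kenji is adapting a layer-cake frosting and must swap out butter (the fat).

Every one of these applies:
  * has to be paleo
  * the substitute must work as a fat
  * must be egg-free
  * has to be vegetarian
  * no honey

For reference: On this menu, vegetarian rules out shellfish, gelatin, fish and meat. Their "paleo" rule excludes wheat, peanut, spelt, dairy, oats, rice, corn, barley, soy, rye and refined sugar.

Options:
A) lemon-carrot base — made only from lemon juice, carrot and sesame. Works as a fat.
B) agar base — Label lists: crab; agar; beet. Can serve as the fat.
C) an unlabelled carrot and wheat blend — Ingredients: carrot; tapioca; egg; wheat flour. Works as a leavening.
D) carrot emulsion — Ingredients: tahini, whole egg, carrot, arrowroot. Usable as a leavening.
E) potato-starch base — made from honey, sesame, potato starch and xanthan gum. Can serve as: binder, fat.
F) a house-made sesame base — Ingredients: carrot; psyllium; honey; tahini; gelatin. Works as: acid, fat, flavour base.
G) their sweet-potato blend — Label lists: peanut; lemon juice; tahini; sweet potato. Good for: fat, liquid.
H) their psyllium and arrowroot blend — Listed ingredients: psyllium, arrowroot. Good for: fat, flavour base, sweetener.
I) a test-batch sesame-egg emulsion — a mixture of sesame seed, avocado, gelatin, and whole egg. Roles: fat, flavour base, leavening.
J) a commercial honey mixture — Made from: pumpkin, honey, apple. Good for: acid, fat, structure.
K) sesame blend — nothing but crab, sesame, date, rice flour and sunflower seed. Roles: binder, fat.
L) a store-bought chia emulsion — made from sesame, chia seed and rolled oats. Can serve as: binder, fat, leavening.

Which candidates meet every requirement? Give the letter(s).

A, H

A: paleo, no egg — keep
B: has crab, so not vegetarian — reject
C: not usable as a fat; has wheat flour, so not paleo (and 1 more) — reject
D: not usable as a fat; has whole egg, so not egg-free — reject
E: has honey, so not honey-free — out
F: has gelatin, so not vegetarian; has honey, so not honey-free — reject
G: has peanut, so not paleo — reject
H: works as a fat, paleo, vegetarian — keep
I: has gelatin, so not vegetarian; has whole egg, so not egg-free — no
J: has honey, so not honey-free — no
K: has crab, so not vegetarian; has rice flour, so not paleo — no
L: has rolled oats, so not paleo — out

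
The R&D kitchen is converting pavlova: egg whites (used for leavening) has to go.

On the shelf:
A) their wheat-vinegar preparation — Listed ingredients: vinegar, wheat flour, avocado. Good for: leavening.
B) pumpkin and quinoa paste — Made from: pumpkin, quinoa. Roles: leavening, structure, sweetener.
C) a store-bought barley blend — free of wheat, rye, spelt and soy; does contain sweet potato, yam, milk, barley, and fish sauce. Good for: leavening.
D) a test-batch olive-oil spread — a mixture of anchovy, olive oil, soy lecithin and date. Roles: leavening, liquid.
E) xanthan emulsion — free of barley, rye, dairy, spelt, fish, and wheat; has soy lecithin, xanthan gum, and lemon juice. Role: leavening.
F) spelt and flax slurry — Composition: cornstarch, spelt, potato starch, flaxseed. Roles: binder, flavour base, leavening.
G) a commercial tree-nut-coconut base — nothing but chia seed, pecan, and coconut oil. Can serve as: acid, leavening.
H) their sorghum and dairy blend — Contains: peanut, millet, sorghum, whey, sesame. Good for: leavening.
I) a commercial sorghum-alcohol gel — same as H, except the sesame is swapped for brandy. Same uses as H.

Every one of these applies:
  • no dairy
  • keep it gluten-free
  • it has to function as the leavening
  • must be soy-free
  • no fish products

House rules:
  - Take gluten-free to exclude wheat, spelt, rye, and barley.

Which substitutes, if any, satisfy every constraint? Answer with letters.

B, G

A: has wheat flour, so not gluten-free — no
B: every rule checks out — OK
C: has barley, so not gluten-free; has milk, so not dairy-free (and 1 more) — no
D: has anchovy, so not fish-free; has soy lecithin, so not soy-free — reject
E: has soy lecithin, so not soy-free — no
F: has spelt, so not gluten-free — out
G: works as a leavening, no fish, no dairy — valid
H: has whey, so not dairy-free — reject
I: has whey, so not dairy-free — reject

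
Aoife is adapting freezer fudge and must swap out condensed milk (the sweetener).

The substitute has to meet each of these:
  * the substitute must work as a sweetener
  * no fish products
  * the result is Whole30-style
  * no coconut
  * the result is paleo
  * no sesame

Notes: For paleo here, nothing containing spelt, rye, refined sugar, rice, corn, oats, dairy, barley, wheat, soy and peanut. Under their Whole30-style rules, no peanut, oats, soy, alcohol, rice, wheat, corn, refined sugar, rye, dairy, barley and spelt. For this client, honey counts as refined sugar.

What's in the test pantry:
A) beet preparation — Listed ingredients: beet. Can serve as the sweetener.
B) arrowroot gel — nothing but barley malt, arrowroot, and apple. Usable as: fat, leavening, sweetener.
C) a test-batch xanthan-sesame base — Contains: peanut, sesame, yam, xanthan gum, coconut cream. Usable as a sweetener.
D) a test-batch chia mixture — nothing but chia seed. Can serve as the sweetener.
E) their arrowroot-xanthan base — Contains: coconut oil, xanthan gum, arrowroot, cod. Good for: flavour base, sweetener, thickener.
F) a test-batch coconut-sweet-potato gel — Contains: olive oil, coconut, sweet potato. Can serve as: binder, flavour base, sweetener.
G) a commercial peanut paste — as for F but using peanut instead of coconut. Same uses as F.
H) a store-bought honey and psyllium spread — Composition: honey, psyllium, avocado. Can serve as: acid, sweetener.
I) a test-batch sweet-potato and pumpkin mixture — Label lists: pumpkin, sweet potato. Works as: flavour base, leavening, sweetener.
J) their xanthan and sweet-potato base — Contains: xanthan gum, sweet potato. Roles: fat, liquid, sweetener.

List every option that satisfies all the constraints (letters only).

A: all constraints satisfied — valid
B: has barley malt, so not paleo; has barley malt, so not Whole30-style — no
C: has peanut, so not paleo; has peanut, so not Whole30-style (and 2 more) — no
D: only chia seed; none excluded — keep
E: has cod, so not fish-free; has coconut oil, so not coconut-free — no
F: has coconut, so not coconut-free — no
G: has peanut, so not paleo; has peanut, so not Whole30-style — out
H: has honey, so not paleo; has honey, so not Whole30-style — no
I: nothing on the exclusion list — valid
J: only sweet potato and xanthan gum; none excluded — keep

A, D, I, J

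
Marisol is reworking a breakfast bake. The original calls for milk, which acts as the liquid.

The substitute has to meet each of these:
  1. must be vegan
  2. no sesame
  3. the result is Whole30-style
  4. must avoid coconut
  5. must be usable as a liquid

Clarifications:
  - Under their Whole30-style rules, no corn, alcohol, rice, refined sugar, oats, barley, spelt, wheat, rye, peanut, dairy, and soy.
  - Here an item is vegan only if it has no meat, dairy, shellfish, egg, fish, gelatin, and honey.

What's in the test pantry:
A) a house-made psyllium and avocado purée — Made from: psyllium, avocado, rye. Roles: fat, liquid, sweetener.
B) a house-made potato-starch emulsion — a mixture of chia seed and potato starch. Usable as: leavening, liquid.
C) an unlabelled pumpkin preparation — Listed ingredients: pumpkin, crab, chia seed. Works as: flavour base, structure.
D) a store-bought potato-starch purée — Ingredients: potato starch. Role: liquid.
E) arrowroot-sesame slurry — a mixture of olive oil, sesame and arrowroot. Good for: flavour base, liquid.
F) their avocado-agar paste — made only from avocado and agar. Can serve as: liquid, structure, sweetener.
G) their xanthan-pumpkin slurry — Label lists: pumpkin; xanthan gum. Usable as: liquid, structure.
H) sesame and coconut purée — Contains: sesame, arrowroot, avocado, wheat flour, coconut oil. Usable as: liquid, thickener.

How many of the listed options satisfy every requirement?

A: has rye, so not Whole30-style — out
B: only potato starch and chia seed; none excluded — keep
C: not usable as a liquid; has crab, so not vegan — reject
D: works as a liquid, no coconut, vegan — valid
E: has sesame, so not sesame-free — no
F: works as a liquid, Whole30-style, no sesame — keep
G: vegan, no sesame — OK
H: has wheat flour, so not Whole30-style; has sesame, so not sesame-free (and 1 more) — no

4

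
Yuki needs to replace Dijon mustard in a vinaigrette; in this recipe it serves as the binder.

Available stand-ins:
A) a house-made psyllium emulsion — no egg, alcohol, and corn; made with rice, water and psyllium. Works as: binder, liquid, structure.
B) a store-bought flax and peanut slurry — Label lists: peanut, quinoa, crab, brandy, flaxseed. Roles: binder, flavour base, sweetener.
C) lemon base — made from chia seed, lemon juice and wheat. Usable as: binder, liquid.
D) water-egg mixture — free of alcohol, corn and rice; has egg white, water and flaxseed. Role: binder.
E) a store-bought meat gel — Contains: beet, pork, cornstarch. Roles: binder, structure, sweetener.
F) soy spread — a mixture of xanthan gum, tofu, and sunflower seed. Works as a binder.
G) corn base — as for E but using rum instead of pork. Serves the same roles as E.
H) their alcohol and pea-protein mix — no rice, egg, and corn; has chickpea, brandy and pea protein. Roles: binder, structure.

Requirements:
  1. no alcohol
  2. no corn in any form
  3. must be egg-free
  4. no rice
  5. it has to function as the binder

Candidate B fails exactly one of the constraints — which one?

usable as a binder: satisfied
rice-free: satisfied
alcohol-free: has brandy — fails
egg-free: satisfied
corn-free: satisfied

alcohol-free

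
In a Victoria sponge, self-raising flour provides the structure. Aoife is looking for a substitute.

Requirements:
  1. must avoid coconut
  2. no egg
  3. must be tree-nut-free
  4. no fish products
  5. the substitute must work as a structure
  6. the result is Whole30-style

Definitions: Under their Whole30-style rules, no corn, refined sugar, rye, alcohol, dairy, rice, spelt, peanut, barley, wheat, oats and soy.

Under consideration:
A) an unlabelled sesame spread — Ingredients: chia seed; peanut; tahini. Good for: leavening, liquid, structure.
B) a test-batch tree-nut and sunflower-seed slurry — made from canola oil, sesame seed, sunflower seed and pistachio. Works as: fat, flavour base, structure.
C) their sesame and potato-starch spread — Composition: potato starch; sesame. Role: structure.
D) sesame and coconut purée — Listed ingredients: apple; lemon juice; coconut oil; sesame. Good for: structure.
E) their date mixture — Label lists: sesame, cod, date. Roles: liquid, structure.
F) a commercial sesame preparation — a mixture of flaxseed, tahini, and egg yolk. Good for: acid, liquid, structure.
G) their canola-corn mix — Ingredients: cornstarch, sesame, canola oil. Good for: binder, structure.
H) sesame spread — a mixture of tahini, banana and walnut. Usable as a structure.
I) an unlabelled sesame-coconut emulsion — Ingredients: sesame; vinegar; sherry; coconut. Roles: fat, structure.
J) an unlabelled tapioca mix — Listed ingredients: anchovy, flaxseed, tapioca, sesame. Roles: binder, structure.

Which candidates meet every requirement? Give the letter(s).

A: has peanut, so not Whole30-style — reject
B: has pistachio, so not tree-nut-free — out
C: works as a structure, Whole30-style, no fish — keep
D: has coconut oil, so not coconut-free — out
E: has cod, so not fish-free — no
F: has egg yolk, so not egg-free — reject
G: has cornstarch, so not Whole30-style — out
H: has walnut, so not tree-nut-free — reject
I: has sherry, so not Whole30-style; has coconut, so not coconut-free — out
J: has anchovy, so not fish-free — reject

C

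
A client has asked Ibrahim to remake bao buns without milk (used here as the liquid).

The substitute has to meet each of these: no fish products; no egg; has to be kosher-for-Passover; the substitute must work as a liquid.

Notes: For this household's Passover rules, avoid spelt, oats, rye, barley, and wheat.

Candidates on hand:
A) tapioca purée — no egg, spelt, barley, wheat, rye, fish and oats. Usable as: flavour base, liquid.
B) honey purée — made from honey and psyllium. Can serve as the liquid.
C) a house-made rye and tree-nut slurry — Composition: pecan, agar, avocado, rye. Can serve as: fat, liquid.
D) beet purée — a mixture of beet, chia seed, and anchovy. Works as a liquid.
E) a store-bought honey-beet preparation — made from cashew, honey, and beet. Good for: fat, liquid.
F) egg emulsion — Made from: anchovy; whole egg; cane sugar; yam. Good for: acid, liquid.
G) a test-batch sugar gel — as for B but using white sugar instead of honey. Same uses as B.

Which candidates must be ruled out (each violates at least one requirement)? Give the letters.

C, D, F

A: kosher-for-Passover, no egg — valid
B: only honey and psyllium; none excluded — OK
C: has rye, so not kosher-for-Passover — out
D: has anchovy, so not fish-free — reject
E: works as a liquid, no egg, no fish — keep
F: has anchovy, so not fish-free; has whole egg, so not egg-free — reject
G: works as a liquid, kosher-for-Passover, no fish — valid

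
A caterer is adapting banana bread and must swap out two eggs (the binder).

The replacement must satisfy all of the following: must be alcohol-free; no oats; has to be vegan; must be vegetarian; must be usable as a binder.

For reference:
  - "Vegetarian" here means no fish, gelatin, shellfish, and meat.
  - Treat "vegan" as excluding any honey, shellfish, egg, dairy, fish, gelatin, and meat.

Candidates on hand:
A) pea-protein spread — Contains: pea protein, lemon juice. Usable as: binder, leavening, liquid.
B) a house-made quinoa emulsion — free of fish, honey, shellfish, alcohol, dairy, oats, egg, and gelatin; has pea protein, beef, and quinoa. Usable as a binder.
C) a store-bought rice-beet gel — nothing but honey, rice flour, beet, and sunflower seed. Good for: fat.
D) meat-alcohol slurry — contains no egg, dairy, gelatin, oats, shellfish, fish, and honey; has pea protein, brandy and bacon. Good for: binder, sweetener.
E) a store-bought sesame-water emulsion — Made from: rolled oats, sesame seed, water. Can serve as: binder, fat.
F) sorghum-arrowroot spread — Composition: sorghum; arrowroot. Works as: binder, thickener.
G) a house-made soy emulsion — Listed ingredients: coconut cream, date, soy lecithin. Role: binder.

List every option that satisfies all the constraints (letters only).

A: only lemon juice and pea protein; none excluded — keep
B: has beef, so not vegetarian; has beef, so not vegan — reject
C: not usable as a binder; has honey, so not vegan — out
D: has bacon, so not vegetarian; has bacon, so not vegan (and 1 more) — out
E: has rolled oats, so not oat-free — no
F: all constraints satisfied — valid
G: vegetarian, no oats — valid

A, F, G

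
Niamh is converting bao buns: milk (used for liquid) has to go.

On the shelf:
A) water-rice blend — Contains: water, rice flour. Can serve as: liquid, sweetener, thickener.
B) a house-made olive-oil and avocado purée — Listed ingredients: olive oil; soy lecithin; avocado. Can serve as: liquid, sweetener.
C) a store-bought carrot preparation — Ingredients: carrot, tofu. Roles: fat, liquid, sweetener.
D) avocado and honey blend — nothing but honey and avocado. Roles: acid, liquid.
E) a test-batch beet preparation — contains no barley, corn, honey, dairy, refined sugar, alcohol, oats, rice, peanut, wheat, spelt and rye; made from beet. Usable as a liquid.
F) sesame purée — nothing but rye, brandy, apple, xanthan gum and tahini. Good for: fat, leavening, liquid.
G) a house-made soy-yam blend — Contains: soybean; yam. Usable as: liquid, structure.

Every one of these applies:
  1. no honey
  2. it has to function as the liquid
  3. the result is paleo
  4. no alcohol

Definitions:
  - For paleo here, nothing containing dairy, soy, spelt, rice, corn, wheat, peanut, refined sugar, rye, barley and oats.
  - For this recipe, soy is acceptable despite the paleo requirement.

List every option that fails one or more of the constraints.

A, D, F

A: has rice flour, so not paleo — reject
B: soy is permitted under the paleo carve-out; nothing else excluded — valid
C: soy is permitted under the paleo carve-out; nothing else excluded — valid
D: has honey, so not honey-free — no
E: every rule checks out — keep
F: has rye, so not paleo; has brandy, so not alcohol-free — reject
G: soy is permitted under the paleo carve-out; nothing else excluded — keep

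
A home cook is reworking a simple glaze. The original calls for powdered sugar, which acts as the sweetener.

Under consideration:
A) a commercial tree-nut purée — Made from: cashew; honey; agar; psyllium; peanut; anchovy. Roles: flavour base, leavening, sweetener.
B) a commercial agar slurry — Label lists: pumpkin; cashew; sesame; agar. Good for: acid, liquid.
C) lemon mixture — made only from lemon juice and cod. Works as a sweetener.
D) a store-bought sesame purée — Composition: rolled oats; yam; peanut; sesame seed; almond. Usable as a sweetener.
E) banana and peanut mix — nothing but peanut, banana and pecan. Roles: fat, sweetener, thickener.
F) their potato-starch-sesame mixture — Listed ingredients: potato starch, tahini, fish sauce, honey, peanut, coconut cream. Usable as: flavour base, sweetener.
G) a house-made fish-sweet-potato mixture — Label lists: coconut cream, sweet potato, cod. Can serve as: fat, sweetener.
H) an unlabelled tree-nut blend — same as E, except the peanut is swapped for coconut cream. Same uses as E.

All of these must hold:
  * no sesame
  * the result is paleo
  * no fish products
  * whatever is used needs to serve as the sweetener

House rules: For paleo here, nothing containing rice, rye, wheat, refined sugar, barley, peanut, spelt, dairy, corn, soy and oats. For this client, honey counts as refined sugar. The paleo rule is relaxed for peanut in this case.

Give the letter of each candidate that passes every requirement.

E, H

A: has honey, so not paleo; has anchovy, so not fish-free — out
B: not usable as a sweetener; has sesame, so not sesame-free — out
C: has cod, so not fish-free — out
D: has rolled oats, so not paleo; has sesame seed, so not sesame-free — no
E: peanut is permitted under the paleo carve-out; nothing else excluded — valid
F: has honey, so not paleo; has tahini, so not sesame-free (and 1 more) — no
G: has cod, so not fish-free — no
H: works as a sweetener, paleo, no fish — keep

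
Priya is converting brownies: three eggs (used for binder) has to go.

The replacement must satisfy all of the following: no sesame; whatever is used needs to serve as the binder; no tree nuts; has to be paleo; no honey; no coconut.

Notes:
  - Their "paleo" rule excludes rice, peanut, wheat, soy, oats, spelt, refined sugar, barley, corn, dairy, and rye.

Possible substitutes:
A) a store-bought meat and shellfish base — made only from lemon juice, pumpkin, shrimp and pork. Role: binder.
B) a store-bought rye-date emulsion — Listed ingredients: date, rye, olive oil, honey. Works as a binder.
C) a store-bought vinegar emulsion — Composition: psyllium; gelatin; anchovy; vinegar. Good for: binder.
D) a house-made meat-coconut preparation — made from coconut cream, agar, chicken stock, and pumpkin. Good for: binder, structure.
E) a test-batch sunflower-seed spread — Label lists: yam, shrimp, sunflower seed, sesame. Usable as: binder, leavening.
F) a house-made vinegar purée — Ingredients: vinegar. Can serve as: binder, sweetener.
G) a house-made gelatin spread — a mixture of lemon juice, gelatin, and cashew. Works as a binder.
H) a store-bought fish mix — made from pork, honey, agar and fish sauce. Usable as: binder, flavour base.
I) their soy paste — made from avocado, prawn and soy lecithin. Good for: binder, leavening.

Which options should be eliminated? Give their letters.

B, D, E, G, H, I

A: no honey, no tree nuts — keep
B: has rye, so not paleo; has honey, so not honey-free — reject
C: no coconut, no sesame — keep
D: has coconut cream, so not coconut-free — out
E: has sesame, so not sesame-free — reject
F: all constraints satisfied — valid
G: has cashew, so not tree-nut-free — reject
H: has honey, so not honey-free — out
I: has soy lecithin, so not paleo — out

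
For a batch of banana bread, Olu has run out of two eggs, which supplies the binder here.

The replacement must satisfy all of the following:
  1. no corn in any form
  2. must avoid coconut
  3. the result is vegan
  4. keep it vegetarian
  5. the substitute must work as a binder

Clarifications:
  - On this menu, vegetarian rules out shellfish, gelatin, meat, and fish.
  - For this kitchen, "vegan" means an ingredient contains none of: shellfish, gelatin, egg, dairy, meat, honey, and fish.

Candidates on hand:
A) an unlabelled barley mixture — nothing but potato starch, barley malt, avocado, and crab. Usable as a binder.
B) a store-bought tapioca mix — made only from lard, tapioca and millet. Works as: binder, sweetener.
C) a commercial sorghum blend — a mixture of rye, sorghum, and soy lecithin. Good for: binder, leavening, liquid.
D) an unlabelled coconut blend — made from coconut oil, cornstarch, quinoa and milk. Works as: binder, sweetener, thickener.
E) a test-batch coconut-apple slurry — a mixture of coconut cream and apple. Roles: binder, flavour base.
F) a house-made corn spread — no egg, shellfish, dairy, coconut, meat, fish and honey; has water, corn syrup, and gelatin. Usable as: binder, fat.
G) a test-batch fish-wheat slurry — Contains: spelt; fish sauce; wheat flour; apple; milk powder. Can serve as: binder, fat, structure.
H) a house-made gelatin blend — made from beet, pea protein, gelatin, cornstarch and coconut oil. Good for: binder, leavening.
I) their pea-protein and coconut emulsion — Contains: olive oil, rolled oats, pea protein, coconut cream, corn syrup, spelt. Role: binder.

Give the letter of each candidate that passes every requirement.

C

A: has crab, so not vegetarian; has crab, so not vegan — reject
B: has lard, so not vegetarian; has lard, so not vegan — out
C: only rye, soy lecithin and sorghum; none excluded — OK
D: has milk, so not vegan; has cornstarch, so not corn-free (and 1 more) — reject
E: has coconut cream, so not coconut-free — reject
F: has gelatin, so not vegetarian; has gelatin, so not vegan (and 1 more) — reject
G: has fish sauce, so not vegetarian; has milk powder, so not vegan — reject
H: has gelatin, so not vegetarian; has gelatin, so not vegan (and 2 more) — out
I: has corn syrup, so not corn-free; has coconut cream, so not coconut-free — no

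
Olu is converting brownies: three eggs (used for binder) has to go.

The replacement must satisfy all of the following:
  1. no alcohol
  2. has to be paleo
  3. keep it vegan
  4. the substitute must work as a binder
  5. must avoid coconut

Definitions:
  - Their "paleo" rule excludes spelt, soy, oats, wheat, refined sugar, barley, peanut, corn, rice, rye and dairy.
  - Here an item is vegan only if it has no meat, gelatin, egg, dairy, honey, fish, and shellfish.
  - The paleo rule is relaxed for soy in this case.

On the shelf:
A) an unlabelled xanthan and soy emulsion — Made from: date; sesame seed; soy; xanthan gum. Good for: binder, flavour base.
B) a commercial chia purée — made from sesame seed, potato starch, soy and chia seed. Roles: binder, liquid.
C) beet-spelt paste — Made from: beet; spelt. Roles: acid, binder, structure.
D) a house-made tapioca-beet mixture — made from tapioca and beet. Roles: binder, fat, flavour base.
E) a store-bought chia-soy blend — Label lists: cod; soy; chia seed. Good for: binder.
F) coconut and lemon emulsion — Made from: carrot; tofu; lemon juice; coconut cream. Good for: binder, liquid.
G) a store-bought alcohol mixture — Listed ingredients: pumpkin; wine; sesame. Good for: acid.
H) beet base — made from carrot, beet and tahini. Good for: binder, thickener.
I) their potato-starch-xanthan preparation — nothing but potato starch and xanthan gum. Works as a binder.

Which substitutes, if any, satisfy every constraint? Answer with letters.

A: soy is permitted under the paleo carve-out; nothing else excluded — valid
B: soy is permitted under the paleo carve-out; nothing else excluded — keep
C: has spelt, so not paleo — reject
D: only beet and tapioca; none excluded — valid
E: has cod, so not vegan — out
F: has coconut cream, so not coconut-free — reject
G: not usable as a binder; has wine, so not alcohol-free — no
H: only tahini, beet and carrot; none excluded — OK
I: only potato starch and xanthan gum; none excluded — valid

A, B, D, H, I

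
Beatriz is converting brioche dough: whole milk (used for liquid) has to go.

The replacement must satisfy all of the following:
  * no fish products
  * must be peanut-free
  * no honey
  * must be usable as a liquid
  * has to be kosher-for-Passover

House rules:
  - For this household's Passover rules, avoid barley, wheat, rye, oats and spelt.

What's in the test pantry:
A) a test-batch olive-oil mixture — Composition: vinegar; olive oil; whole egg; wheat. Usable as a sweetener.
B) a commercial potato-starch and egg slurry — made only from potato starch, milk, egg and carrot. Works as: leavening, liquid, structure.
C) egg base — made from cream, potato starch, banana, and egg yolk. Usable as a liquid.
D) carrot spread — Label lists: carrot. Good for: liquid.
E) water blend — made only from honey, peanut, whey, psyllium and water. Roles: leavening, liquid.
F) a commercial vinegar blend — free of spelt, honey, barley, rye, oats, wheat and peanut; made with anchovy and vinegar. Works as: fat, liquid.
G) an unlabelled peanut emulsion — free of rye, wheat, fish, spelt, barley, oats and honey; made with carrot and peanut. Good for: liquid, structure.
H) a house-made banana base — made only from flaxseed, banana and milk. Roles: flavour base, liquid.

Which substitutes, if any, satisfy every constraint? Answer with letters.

B, C, D, H

A: not usable as a liquid; has wheat, so not kosher-for-Passover — reject
B: no peanut, no honey — OK
C: cream and egg yolk etc. — none of it excluded — OK
D: only carrot; none excluded — valid
E: has honey, so not honey-free; has peanut, so not peanut-free — no
F: has anchovy, so not fish-free — out
G: has peanut, so not peanut-free — reject
H: only milk, flaxseed and banana; none excluded — keep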